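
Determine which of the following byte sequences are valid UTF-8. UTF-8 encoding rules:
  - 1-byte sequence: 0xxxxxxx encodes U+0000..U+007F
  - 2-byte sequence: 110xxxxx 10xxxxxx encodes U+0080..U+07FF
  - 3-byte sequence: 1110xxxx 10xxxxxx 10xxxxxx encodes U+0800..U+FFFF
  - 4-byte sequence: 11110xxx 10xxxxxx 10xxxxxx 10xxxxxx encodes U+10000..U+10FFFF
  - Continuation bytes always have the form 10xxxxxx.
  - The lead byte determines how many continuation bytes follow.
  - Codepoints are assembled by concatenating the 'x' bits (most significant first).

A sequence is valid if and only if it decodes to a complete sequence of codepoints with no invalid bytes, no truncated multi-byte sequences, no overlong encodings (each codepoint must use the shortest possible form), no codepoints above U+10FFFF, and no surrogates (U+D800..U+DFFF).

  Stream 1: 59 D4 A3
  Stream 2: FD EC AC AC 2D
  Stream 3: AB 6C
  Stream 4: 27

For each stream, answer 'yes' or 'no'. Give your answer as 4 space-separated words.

Answer: yes no no yes

Derivation:
Stream 1: decodes cleanly. VALID
Stream 2: error at byte offset 0. INVALID
Stream 3: error at byte offset 0. INVALID
Stream 4: decodes cleanly. VALID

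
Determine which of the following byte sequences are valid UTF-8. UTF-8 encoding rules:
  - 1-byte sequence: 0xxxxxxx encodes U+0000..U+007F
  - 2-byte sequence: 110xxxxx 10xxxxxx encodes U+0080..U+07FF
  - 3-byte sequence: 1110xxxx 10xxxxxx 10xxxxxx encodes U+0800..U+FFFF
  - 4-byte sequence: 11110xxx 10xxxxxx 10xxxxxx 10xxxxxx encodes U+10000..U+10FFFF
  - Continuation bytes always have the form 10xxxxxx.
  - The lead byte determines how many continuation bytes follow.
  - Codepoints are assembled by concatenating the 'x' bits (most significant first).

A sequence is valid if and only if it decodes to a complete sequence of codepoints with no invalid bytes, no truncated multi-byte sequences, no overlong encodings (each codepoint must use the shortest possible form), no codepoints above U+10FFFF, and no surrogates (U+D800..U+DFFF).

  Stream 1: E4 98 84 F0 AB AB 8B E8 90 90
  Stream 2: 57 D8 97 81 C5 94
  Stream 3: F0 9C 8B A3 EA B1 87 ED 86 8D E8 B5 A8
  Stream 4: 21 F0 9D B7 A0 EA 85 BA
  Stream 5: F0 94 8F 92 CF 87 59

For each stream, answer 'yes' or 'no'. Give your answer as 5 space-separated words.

Stream 1: decodes cleanly. VALID
Stream 2: error at byte offset 3. INVALID
Stream 3: decodes cleanly. VALID
Stream 4: decodes cleanly. VALID
Stream 5: decodes cleanly. VALID

Answer: yes no yes yes yes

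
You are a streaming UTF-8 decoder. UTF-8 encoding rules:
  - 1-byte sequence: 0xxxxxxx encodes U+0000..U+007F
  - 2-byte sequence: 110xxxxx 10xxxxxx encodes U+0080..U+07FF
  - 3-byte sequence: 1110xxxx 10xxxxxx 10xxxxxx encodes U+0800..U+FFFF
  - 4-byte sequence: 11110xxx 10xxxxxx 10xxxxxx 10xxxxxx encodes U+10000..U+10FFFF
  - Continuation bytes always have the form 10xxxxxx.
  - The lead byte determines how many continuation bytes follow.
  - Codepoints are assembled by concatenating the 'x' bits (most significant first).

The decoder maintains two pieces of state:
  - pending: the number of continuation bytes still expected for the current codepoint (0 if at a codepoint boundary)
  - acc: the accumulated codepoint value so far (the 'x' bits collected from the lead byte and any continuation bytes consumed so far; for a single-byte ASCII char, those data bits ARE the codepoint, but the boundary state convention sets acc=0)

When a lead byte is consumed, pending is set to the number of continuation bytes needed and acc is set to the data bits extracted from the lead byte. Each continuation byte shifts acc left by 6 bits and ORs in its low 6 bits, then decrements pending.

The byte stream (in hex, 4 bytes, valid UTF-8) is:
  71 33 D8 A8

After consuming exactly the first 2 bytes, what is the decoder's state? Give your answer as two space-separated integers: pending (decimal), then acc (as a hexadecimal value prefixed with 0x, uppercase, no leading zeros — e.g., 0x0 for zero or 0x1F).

Byte[0]=71: 1-byte. pending=0, acc=0x0
Byte[1]=33: 1-byte. pending=0, acc=0x0

Answer: 0 0x0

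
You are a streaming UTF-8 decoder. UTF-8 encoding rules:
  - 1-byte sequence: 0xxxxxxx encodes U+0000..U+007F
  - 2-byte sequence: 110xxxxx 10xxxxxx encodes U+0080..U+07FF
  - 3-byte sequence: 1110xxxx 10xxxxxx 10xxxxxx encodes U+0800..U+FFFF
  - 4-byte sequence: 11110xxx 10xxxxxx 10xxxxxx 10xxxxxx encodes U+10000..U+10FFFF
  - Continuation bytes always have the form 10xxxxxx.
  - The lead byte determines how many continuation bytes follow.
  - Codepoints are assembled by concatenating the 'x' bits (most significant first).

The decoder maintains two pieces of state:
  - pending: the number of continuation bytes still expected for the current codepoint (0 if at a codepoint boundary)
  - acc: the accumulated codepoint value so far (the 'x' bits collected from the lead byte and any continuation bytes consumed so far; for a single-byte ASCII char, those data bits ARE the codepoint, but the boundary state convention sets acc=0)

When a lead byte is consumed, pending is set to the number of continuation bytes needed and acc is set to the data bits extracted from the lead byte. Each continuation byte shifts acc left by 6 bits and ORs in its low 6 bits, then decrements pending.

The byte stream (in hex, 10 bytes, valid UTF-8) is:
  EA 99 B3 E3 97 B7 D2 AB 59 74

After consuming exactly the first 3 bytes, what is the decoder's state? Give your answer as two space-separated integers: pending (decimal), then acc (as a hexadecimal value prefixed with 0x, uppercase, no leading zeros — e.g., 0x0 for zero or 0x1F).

Byte[0]=EA: 3-byte lead. pending=2, acc=0xA
Byte[1]=99: continuation. acc=(acc<<6)|0x19=0x299, pending=1
Byte[2]=B3: continuation. acc=(acc<<6)|0x33=0xA673, pending=0

Answer: 0 0xA673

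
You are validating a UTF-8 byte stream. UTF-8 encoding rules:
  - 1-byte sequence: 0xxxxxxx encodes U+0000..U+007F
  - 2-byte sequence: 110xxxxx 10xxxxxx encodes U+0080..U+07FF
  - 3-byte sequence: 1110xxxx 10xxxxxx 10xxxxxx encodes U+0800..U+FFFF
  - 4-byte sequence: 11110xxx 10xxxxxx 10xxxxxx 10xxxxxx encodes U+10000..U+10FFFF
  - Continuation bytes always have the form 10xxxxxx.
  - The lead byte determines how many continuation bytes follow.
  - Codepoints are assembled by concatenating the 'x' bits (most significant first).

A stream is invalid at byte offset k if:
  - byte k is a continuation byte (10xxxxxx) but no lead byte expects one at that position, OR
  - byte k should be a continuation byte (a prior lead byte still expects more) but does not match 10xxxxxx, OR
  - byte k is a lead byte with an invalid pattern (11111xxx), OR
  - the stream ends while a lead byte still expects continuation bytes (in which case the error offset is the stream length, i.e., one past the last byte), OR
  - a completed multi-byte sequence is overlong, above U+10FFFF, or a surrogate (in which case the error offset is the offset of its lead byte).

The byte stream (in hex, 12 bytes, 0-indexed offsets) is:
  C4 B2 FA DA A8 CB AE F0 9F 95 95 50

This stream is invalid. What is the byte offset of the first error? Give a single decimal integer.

Byte[0]=C4: 2-byte lead, need 1 cont bytes. acc=0x4
Byte[1]=B2: continuation. acc=(acc<<6)|0x32=0x132
Completed: cp=U+0132 (starts at byte 0)
Byte[2]=FA: INVALID lead byte (not 0xxx/110x/1110/11110)

Answer: 2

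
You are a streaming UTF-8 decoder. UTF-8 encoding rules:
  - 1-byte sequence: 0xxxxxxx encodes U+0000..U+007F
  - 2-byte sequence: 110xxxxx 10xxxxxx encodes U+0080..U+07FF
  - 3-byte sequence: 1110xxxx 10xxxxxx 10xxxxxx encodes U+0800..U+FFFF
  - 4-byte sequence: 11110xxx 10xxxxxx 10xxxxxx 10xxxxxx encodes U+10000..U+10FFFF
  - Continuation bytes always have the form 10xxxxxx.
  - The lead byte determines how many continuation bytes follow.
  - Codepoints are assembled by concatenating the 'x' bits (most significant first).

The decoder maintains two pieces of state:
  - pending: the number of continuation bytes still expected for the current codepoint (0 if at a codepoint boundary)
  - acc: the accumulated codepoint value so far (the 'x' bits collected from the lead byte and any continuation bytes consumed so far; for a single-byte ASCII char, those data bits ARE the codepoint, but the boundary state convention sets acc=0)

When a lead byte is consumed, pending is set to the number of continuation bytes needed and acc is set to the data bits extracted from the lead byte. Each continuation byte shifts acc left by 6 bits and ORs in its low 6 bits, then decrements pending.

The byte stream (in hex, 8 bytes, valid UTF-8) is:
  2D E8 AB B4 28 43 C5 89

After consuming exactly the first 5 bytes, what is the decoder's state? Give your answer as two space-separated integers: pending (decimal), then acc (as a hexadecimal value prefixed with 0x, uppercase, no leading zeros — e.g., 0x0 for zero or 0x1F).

Answer: 0 0x0

Derivation:
Byte[0]=2D: 1-byte. pending=0, acc=0x0
Byte[1]=E8: 3-byte lead. pending=2, acc=0x8
Byte[2]=AB: continuation. acc=(acc<<6)|0x2B=0x22B, pending=1
Byte[3]=B4: continuation. acc=(acc<<6)|0x34=0x8AF4, pending=0
Byte[4]=28: 1-byte. pending=0, acc=0x0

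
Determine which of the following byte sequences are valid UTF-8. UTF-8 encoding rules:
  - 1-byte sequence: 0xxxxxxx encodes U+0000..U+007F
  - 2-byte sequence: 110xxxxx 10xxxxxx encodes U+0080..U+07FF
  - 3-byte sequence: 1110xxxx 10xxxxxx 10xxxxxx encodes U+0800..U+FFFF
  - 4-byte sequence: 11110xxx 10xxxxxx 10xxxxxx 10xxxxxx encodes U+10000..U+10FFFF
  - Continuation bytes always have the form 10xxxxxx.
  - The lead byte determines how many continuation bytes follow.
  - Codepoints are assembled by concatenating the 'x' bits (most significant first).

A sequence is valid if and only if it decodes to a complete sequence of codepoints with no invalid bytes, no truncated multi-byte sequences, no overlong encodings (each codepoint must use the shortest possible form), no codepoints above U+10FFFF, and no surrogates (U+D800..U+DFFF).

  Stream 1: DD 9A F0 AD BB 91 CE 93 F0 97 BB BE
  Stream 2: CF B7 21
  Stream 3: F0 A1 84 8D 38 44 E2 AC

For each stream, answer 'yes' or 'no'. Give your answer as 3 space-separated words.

Stream 1: decodes cleanly. VALID
Stream 2: decodes cleanly. VALID
Stream 3: error at byte offset 8. INVALID

Answer: yes yes no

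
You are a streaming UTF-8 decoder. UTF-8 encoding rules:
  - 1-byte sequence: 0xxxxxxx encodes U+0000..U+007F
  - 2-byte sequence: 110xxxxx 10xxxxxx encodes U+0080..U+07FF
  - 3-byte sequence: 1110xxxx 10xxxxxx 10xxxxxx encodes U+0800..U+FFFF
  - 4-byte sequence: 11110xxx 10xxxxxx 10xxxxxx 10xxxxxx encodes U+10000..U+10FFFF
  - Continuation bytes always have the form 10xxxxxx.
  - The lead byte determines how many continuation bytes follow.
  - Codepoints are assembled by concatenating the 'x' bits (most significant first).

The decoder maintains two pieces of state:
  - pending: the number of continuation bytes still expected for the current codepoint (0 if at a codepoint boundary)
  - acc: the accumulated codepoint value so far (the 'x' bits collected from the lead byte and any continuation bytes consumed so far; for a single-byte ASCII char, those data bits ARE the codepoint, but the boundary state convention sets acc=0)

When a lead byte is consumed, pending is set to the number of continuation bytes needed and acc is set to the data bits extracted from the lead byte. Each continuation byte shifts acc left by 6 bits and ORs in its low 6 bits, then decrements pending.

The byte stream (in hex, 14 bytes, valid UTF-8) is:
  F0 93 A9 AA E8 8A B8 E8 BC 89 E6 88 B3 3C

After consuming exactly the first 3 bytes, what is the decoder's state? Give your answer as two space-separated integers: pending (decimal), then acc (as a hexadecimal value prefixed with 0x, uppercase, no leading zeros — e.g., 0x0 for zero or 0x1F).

Answer: 1 0x4E9

Derivation:
Byte[0]=F0: 4-byte lead. pending=3, acc=0x0
Byte[1]=93: continuation. acc=(acc<<6)|0x13=0x13, pending=2
Byte[2]=A9: continuation. acc=(acc<<6)|0x29=0x4E9, pending=1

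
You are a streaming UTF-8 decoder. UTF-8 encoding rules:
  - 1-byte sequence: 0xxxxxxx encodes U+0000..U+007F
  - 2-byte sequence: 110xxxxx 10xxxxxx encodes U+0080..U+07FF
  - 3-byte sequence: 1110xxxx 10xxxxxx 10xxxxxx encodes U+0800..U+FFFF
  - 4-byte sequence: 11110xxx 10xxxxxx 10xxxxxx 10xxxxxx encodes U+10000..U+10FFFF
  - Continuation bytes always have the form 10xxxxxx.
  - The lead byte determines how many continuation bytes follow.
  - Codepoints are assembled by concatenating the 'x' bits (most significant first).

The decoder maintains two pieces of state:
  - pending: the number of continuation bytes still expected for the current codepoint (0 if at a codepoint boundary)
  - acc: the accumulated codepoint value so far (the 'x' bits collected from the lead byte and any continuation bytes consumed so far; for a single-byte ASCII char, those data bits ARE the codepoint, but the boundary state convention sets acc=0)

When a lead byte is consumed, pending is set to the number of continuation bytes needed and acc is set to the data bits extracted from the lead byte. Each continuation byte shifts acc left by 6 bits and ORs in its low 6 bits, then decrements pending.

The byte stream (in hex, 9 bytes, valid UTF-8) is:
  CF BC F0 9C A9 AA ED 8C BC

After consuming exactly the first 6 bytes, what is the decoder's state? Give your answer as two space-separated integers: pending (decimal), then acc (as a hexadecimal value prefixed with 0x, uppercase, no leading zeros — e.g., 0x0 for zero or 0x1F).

Byte[0]=CF: 2-byte lead. pending=1, acc=0xF
Byte[1]=BC: continuation. acc=(acc<<6)|0x3C=0x3FC, pending=0
Byte[2]=F0: 4-byte lead. pending=3, acc=0x0
Byte[3]=9C: continuation. acc=(acc<<6)|0x1C=0x1C, pending=2
Byte[4]=A9: continuation. acc=(acc<<6)|0x29=0x729, pending=1
Byte[5]=AA: continuation. acc=(acc<<6)|0x2A=0x1CA6A, pending=0

Answer: 0 0x1CA6A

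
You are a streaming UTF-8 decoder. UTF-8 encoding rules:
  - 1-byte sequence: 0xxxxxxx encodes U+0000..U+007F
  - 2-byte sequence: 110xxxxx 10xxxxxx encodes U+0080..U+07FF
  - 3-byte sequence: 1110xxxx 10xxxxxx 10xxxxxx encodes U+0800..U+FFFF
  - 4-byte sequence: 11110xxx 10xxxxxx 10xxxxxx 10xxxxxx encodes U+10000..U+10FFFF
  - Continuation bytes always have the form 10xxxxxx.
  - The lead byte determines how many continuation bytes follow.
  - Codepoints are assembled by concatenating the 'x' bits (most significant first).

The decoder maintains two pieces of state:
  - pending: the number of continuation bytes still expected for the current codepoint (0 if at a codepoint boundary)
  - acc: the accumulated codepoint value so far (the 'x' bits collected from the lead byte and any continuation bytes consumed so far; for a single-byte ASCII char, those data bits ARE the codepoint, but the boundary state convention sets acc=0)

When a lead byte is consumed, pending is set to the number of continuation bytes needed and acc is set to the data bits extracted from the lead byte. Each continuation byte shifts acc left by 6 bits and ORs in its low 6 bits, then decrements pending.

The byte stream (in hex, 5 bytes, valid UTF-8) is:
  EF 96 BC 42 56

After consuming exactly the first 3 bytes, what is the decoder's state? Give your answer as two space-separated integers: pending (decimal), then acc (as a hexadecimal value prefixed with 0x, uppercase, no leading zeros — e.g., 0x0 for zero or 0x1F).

Answer: 0 0xF5BC

Derivation:
Byte[0]=EF: 3-byte lead. pending=2, acc=0xF
Byte[1]=96: continuation. acc=(acc<<6)|0x16=0x3D6, pending=1
Byte[2]=BC: continuation. acc=(acc<<6)|0x3C=0xF5BC, pending=0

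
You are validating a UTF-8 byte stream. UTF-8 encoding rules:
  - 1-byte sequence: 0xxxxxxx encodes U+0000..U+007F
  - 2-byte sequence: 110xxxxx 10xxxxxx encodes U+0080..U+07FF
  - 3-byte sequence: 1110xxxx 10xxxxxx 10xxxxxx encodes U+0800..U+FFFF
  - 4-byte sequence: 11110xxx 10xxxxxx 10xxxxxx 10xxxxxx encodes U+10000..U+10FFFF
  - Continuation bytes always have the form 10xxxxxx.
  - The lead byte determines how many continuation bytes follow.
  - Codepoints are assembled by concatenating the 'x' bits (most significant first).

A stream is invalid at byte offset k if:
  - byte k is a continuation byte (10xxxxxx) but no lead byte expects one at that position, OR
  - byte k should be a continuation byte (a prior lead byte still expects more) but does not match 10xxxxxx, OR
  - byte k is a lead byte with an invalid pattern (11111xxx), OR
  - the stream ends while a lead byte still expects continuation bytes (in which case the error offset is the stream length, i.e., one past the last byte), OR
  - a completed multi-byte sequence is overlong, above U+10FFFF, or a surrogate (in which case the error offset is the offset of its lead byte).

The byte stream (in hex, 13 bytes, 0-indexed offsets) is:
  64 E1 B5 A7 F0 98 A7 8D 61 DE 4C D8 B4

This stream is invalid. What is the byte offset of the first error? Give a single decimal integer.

Answer: 10

Derivation:
Byte[0]=64: 1-byte ASCII. cp=U+0064
Byte[1]=E1: 3-byte lead, need 2 cont bytes. acc=0x1
Byte[2]=B5: continuation. acc=(acc<<6)|0x35=0x75
Byte[3]=A7: continuation. acc=(acc<<6)|0x27=0x1D67
Completed: cp=U+1D67 (starts at byte 1)
Byte[4]=F0: 4-byte lead, need 3 cont bytes. acc=0x0
Byte[5]=98: continuation. acc=(acc<<6)|0x18=0x18
Byte[6]=A7: continuation. acc=(acc<<6)|0x27=0x627
Byte[7]=8D: continuation. acc=(acc<<6)|0x0D=0x189CD
Completed: cp=U+189CD (starts at byte 4)
Byte[8]=61: 1-byte ASCII. cp=U+0061
Byte[9]=DE: 2-byte lead, need 1 cont bytes. acc=0x1E
Byte[10]=4C: expected 10xxxxxx continuation. INVALID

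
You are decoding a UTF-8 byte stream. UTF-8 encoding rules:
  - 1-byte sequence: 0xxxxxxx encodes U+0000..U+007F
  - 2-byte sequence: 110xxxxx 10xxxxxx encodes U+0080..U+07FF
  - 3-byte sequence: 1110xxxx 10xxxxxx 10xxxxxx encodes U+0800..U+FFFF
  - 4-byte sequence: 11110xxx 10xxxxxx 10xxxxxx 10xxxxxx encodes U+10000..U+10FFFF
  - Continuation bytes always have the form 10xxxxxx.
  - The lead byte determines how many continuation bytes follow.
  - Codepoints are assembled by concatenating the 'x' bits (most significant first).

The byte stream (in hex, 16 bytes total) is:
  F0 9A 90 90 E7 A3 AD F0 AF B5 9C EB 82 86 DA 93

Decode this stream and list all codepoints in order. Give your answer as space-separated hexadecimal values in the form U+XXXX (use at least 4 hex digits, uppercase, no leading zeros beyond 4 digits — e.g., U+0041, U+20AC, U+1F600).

Byte[0]=F0: 4-byte lead, need 3 cont bytes. acc=0x0
Byte[1]=9A: continuation. acc=(acc<<6)|0x1A=0x1A
Byte[2]=90: continuation. acc=(acc<<6)|0x10=0x690
Byte[3]=90: continuation. acc=(acc<<6)|0x10=0x1A410
Completed: cp=U+1A410 (starts at byte 0)
Byte[4]=E7: 3-byte lead, need 2 cont bytes. acc=0x7
Byte[5]=A3: continuation. acc=(acc<<6)|0x23=0x1E3
Byte[6]=AD: continuation. acc=(acc<<6)|0x2D=0x78ED
Completed: cp=U+78ED (starts at byte 4)
Byte[7]=F0: 4-byte lead, need 3 cont bytes. acc=0x0
Byte[8]=AF: continuation. acc=(acc<<6)|0x2F=0x2F
Byte[9]=B5: continuation. acc=(acc<<6)|0x35=0xBF5
Byte[10]=9C: continuation. acc=(acc<<6)|0x1C=0x2FD5C
Completed: cp=U+2FD5C (starts at byte 7)
Byte[11]=EB: 3-byte lead, need 2 cont bytes. acc=0xB
Byte[12]=82: continuation. acc=(acc<<6)|0x02=0x2C2
Byte[13]=86: continuation. acc=(acc<<6)|0x06=0xB086
Completed: cp=U+B086 (starts at byte 11)
Byte[14]=DA: 2-byte lead, need 1 cont bytes. acc=0x1A
Byte[15]=93: continuation. acc=(acc<<6)|0x13=0x693
Completed: cp=U+0693 (starts at byte 14)

Answer: U+1A410 U+78ED U+2FD5C U+B086 U+0693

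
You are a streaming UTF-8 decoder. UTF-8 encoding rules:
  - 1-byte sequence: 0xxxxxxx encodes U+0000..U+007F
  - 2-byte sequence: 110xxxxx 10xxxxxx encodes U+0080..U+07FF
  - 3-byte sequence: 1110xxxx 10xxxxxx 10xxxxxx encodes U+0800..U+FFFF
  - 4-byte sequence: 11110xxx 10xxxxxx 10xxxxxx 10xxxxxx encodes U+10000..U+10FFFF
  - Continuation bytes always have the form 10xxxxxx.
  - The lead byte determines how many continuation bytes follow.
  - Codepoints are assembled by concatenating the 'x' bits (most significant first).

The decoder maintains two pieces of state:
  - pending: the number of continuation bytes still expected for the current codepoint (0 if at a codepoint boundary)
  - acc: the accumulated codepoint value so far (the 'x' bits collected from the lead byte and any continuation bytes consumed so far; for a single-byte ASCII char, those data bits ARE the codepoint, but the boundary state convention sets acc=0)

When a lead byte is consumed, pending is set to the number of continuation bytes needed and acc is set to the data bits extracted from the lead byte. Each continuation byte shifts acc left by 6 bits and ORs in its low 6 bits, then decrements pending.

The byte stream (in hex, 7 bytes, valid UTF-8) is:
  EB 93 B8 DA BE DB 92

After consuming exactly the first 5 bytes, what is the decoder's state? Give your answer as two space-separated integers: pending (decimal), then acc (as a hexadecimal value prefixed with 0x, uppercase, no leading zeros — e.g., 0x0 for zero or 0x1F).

Byte[0]=EB: 3-byte lead. pending=2, acc=0xB
Byte[1]=93: continuation. acc=(acc<<6)|0x13=0x2D3, pending=1
Byte[2]=B8: continuation. acc=(acc<<6)|0x38=0xB4F8, pending=0
Byte[3]=DA: 2-byte lead. pending=1, acc=0x1A
Byte[4]=BE: continuation. acc=(acc<<6)|0x3E=0x6BE, pending=0

Answer: 0 0x6BE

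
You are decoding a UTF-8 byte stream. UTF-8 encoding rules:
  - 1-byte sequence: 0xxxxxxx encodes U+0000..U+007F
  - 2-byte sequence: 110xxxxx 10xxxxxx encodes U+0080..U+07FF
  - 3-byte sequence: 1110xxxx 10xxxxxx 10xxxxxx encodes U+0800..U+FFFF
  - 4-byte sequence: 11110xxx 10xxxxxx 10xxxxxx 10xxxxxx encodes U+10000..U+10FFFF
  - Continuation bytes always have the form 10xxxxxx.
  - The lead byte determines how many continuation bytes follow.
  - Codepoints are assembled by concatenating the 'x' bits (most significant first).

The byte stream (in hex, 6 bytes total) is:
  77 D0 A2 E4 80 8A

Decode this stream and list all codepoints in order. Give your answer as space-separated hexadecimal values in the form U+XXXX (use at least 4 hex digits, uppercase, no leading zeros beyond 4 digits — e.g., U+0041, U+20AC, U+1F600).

Answer: U+0077 U+0422 U+400A

Derivation:
Byte[0]=77: 1-byte ASCII. cp=U+0077
Byte[1]=D0: 2-byte lead, need 1 cont bytes. acc=0x10
Byte[2]=A2: continuation. acc=(acc<<6)|0x22=0x422
Completed: cp=U+0422 (starts at byte 1)
Byte[3]=E4: 3-byte lead, need 2 cont bytes. acc=0x4
Byte[4]=80: continuation. acc=(acc<<6)|0x00=0x100
Byte[5]=8A: continuation. acc=(acc<<6)|0x0A=0x400A
Completed: cp=U+400A (starts at byte 3)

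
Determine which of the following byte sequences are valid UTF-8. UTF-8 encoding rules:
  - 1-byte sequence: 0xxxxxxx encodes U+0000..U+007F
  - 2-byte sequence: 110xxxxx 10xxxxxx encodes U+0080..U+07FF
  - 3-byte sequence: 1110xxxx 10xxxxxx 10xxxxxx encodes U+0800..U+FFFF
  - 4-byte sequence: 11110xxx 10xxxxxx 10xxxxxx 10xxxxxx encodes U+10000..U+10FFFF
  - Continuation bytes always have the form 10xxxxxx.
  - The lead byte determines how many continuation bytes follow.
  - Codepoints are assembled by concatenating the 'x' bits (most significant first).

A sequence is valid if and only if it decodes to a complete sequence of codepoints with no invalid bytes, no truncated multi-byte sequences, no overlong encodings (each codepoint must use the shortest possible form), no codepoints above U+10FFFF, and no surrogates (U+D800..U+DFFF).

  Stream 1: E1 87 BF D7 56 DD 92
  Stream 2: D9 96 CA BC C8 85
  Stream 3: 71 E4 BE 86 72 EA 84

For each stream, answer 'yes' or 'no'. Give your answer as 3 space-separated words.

Stream 1: error at byte offset 4. INVALID
Stream 2: decodes cleanly. VALID
Stream 3: error at byte offset 7. INVALID

Answer: no yes no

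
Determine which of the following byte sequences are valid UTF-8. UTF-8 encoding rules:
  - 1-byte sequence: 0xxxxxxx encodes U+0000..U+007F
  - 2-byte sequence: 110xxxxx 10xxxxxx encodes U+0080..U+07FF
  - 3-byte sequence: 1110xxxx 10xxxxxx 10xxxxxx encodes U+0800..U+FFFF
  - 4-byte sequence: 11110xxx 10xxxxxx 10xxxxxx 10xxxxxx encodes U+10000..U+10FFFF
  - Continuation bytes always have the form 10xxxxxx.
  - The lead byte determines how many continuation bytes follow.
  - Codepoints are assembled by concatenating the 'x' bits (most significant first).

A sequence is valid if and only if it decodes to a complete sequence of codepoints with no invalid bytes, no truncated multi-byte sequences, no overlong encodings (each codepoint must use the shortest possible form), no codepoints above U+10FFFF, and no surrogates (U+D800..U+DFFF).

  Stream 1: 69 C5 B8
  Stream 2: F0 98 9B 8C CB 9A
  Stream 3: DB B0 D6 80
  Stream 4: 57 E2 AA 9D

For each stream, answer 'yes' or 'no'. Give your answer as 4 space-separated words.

Stream 1: decodes cleanly. VALID
Stream 2: decodes cleanly. VALID
Stream 3: decodes cleanly. VALID
Stream 4: decodes cleanly. VALID

Answer: yes yes yes yes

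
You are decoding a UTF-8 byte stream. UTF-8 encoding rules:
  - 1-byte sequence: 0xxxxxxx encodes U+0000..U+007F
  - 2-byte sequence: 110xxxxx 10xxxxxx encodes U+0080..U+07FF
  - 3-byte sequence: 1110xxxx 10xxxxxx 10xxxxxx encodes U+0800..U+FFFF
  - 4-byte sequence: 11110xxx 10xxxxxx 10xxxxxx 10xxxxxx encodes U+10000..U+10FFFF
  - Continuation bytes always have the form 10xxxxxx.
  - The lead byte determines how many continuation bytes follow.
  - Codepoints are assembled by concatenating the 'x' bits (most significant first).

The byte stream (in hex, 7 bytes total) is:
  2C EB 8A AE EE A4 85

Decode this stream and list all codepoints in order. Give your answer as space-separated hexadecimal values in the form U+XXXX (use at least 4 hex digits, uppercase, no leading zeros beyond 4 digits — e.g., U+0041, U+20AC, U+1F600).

Answer: U+002C U+B2AE U+E905

Derivation:
Byte[0]=2C: 1-byte ASCII. cp=U+002C
Byte[1]=EB: 3-byte lead, need 2 cont bytes. acc=0xB
Byte[2]=8A: continuation. acc=(acc<<6)|0x0A=0x2CA
Byte[3]=AE: continuation. acc=(acc<<6)|0x2E=0xB2AE
Completed: cp=U+B2AE (starts at byte 1)
Byte[4]=EE: 3-byte lead, need 2 cont bytes. acc=0xE
Byte[5]=A4: continuation. acc=(acc<<6)|0x24=0x3A4
Byte[6]=85: continuation. acc=(acc<<6)|0x05=0xE905
Completed: cp=U+E905 (starts at byte 4)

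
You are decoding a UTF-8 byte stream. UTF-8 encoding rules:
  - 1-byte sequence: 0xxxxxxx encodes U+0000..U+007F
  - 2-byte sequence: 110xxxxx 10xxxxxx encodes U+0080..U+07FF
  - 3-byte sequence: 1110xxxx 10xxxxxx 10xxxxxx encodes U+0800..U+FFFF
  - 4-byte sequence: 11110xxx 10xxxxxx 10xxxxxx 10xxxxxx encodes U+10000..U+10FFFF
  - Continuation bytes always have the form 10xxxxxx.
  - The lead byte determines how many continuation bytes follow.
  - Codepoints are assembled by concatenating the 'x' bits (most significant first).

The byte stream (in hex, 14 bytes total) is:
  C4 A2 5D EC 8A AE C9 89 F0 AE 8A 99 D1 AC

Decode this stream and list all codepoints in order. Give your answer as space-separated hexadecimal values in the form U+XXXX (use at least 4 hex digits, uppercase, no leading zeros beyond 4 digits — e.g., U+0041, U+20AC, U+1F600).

Byte[0]=C4: 2-byte lead, need 1 cont bytes. acc=0x4
Byte[1]=A2: continuation. acc=(acc<<6)|0x22=0x122
Completed: cp=U+0122 (starts at byte 0)
Byte[2]=5D: 1-byte ASCII. cp=U+005D
Byte[3]=EC: 3-byte lead, need 2 cont bytes. acc=0xC
Byte[4]=8A: continuation. acc=(acc<<6)|0x0A=0x30A
Byte[5]=AE: continuation. acc=(acc<<6)|0x2E=0xC2AE
Completed: cp=U+C2AE (starts at byte 3)
Byte[6]=C9: 2-byte lead, need 1 cont bytes. acc=0x9
Byte[7]=89: continuation. acc=(acc<<6)|0x09=0x249
Completed: cp=U+0249 (starts at byte 6)
Byte[8]=F0: 4-byte lead, need 3 cont bytes. acc=0x0
Byte[9]=AE: continuation. acc=(acc<<6)|0x2E=0x2E
Byte[10]=8A: continuation. acc=(acc<<6)|0x0A=0xB8A
Byte[11]=99: continuation. acc=(acc<<6)|0x19=0x2E299
Completed: cp=U+2E299 (starts at byte 8)
Byte[12]=D1: 2-byte lead, need 1 cont bytes. acc=0x11
Byte[13]=AC: continuation. acc=(acc<<6)|0x2C=0x46C
Completed: cp=U+046C (starts at byte 12)

Answer: U+0122 U+005D U+C2AE U+0249 U+2E299 U+046C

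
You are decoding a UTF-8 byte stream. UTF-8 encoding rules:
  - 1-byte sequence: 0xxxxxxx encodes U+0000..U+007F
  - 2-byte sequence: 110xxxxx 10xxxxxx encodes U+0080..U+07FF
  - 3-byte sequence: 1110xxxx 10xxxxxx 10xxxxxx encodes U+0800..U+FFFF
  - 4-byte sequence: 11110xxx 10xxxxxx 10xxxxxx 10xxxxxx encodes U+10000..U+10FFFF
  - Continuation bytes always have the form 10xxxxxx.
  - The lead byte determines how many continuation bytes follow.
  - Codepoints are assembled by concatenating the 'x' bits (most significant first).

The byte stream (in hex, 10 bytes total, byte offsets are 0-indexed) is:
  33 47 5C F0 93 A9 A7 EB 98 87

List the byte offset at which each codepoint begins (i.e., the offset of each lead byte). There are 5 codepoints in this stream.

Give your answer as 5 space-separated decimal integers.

Byte[0]=33: 1-byte ASCII. cp=U+0033
Byte[1]=47: 1-byte ASCII. cp=U+0047
Byte[2]=5C: 1-byte ASCII. cp=U+005C
Byte[3]=F0: 4-byte lead, need 3 cont bytes. acc=0x0
Byte[4]=93: continuation. acc=(acc<<6)|0x13=0x13
Byte[5]=A9: continuation. acc=(acc<<6)|0x29=0x4E9
Byte[6]=A7: continuation. acc=(acc<<6)|0x27=0x13A67
Completed: cp=U+13A67 (starts at byte 3)
Byte[7]=EB: 3-byte lead, need 2 cont bytes. acc=0xB
Byte[8]=98: continuation. acc=(acc<<6)|0x18=0x2D8
Byte[9]=87: continuation. acc=(acc<<6)|0x07=0xB607
Completed: cp=U+B607 (starts at byte 7)

Answer: 0 1 2 3 7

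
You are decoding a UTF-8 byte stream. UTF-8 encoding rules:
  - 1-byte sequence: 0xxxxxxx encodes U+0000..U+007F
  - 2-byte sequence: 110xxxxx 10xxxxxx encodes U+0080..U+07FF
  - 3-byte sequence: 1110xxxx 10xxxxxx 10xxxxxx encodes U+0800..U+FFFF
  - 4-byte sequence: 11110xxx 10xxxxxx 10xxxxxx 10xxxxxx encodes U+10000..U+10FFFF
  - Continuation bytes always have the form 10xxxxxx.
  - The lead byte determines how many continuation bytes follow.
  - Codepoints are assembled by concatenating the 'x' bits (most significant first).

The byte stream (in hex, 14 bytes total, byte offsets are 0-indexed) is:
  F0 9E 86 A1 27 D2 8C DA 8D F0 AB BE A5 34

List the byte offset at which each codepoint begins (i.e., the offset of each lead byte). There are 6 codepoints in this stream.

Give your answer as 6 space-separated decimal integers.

Answer: 0 4 5 7 9 13

Derivation:
Byte[0]=F0: 4-byte lead, need 3 cont bytes. acc=0x0
Byte[1]=9E: continuation. acc=(acc<<6)|0x1E=0x1E
Byte[2]=86: continuation. acc=(acc<<6)|0x06=0x786
Byte[3]=A1: continuation. acc=(acc<<6)|0x21=0x1E1A1
Completed: cp=U+1E1A1 (starts at byte 0)
Byte[4]=27: 1-byte ASCII. cp=U+0027
Byte[5]=D2: 2-byte lead, need 1 cont bytes. acc=0x12
Byte[6]=8C: continuation. acc=(acc<<6)|0x0C=0x48C
Completed: cp=U+048C (starts at byte 5)
Byte[7]=DA: 2-byte lead, need 1 cont bytes. acc=0x1A
Byte[8]=8D: continuation. acc=(acc<<6)|0x0D=0x68D
Completed: cp=U+068D (starts at byte 7)
Byte[9]=F0: 4-byte lead, need 3 cont bytes. acc=0x0
Byte[10]=AB: continuation. acc=(acc<<6)|0x2B=0x2B
Byte[11]=BE: continuation. acc=(acc<<6)|0x3E=0xAFE
Byte[12]=A5: continuation. acc=(acc<<6)|0x25=0x2BFA5
Completed: cp=U+2BFA5 (starts at byte 9)
Byte[13]=34: 1-byte ASCII. cp=U+0034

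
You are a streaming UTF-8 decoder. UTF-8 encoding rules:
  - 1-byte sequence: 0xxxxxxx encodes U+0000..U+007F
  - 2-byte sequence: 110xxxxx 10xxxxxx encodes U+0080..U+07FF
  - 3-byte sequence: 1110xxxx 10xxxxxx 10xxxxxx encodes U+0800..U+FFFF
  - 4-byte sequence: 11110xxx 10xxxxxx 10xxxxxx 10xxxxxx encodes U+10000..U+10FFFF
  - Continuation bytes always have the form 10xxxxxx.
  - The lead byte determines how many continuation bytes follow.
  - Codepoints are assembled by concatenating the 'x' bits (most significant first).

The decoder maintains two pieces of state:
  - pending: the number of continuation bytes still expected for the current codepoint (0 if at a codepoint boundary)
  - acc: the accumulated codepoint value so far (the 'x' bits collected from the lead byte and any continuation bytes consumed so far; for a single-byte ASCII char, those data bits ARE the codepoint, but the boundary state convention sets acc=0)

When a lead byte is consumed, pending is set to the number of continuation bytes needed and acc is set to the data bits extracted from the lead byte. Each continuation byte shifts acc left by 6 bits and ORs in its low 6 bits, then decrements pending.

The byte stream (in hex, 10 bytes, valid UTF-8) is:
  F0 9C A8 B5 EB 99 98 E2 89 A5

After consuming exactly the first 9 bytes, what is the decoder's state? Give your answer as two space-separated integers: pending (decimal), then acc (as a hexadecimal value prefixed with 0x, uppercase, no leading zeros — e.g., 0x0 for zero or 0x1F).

Answer: 1 0x89

Derivation:
Byte[0]=F0: 4-byte lead. pending=3, acc=0x0
Byte[1]=9C: continuation. acc=(acc<<6)|0x1C=0x1C, pending=2
Byte[2]=A8: continuation. acc=(acc<<6)|0x28=0x728, pending=1
Byte[3]=B5: continuation. acc=(acc<<6)|0x35=0x1CA35, pending=0
Byte[4]=EB: 3-byte lead. pending=2, acc=0xB
Byte[5]=99: continuation. acc=(acc<<6)|0x19=0x2D9, pending=1
Byte[6]=98: continuation. acc=(acc<<6)|0x18=0xB658, pending=0
Byte[7]=E2: 3-byte lead. pending=2, acc=0x2
Byte[8]=89: continuation. acc=(acc<<6)|0x09=0x89, pending=1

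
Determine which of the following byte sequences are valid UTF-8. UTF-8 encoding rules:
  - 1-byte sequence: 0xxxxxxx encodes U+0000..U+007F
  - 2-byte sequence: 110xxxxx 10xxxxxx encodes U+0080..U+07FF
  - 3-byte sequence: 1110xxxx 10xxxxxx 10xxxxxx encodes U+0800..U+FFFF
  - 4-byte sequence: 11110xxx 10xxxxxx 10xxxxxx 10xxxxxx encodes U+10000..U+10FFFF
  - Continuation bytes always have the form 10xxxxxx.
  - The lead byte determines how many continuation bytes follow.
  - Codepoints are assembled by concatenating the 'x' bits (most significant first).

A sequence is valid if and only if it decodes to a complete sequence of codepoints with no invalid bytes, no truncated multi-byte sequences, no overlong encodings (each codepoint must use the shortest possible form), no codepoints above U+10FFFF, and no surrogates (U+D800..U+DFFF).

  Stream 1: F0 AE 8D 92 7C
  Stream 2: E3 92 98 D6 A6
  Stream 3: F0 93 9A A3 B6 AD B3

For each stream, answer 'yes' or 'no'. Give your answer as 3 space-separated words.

Answer: yes yes no

Derivation:
Stream 1: decodes cleanly. VALID
Stream 2: decodes cleanly. VALID
Stream 3: error at byte offset 4. INVALID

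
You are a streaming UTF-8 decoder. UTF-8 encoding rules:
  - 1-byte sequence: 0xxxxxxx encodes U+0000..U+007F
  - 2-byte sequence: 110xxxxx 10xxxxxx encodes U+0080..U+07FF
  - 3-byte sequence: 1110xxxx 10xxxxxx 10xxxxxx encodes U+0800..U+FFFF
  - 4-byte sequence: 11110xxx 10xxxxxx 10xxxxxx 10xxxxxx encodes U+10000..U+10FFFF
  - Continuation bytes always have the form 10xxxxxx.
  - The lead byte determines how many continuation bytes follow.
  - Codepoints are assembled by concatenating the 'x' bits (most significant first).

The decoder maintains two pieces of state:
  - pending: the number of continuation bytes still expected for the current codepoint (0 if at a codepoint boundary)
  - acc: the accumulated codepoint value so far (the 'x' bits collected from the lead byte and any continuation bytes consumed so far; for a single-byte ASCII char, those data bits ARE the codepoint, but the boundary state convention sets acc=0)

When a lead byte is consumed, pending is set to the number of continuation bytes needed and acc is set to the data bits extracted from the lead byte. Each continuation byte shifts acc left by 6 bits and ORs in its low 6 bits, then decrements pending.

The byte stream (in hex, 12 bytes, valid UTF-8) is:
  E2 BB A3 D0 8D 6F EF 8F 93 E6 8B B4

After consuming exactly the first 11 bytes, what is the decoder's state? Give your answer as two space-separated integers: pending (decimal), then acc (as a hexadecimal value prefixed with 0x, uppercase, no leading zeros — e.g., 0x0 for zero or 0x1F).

Byte[0]=E2: 3-byte lead. pending=2, acc=0x2
Byte[1]=BB: continuation. acc=(acc<<6)|0x3B=0xBB, pending=1
Byte[2]=A3: continuation. acc=(acc<<6)|0x23=0x2EE3, pending=0
Byte[3]=D0: 2-byte lead. pending=1, acc=0x10
Byte[4]=8D: continuation. acc=(acc<<6)|0x0D=0x40D, pending=0
Byte[5]=6F: 1-byte. pending=0, acc=0x0
Byte[6]=EF: 3-byte lead. pending=2, acc=0xF
Byte[7]=8F: continuation. acc=(acc<<6)|0x0F=0x3CF, pending=1
Byte[8]=93: continuation. acc=(acc<<6)|0x13=0xF3D3, pending=0
Byte[9]=E6: 3-byte lead. pending=2, acc=0x6
Byte[10]=8B: continuation. acc=(acc<<6)|0x0B=0x18B, pending=1

Answer: 1 0x18B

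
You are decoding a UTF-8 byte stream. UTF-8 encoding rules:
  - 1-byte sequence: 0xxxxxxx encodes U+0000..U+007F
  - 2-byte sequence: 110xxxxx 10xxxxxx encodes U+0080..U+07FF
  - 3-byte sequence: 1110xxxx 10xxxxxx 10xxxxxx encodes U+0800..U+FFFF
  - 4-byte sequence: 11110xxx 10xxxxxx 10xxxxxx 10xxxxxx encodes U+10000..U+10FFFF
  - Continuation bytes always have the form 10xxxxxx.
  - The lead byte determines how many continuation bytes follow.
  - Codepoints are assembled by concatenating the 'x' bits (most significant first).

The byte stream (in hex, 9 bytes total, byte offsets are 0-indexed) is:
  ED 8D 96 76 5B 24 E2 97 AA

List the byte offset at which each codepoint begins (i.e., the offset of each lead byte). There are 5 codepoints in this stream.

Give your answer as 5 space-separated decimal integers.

Answer: 0 3 4 5 6

Derivation:
Byte[0]=ED: 3-byte lead, need 2 cont bytes. acc=0xD
Byte[1]=8D: continuation. acc=(acc<<6)|0x0D=0x34D
Byte[2]=96: continuation. acc=(acc<<6)|0x16=0xD356
Completed: cp=U+D356 (starts at byte 0)
Byte[3]=76: 1-byte ASCII. cp=U+0076
Byte[4]=5B: 1-byte ASCII. cp=U+005B
Byte[5]=24: 1-byte ASCII. cp=U+0024
Byte[6]=E2: 3-byte lead, need 2 cont bytes. acc=0x2
Byte[7]=97: continuation. acc=(acc<<6)|0x17=0x97
Byte[8]=AA: continuation. acc=(acc<<6)|0x2A=0x25EA
Completed: cp=U+25EA (starts at byte 6)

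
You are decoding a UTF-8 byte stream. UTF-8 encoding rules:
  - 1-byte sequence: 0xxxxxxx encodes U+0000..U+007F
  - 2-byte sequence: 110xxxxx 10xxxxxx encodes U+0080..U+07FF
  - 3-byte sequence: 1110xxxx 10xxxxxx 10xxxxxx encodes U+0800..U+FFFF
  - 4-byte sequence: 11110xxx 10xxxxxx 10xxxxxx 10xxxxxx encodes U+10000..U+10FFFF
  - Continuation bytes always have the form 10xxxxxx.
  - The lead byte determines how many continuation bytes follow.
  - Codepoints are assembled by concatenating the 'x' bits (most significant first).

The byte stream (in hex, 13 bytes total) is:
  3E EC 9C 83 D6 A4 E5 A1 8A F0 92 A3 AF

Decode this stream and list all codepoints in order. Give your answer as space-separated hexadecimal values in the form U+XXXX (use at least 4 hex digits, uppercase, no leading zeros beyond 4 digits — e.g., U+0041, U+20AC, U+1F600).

Byte[0]=3E: 1-byte ASCII. cp=U+003E
Byte[1]=EC: 3-byte lead, need 2 cont bytes. acc=0xC
Byte[2]=9C: continuation. acc=(acc<<6)|0x1C=0x31C
Byte[3]=83: continuation. acc=(acc<<6)|0x03=0xC703
Completed: cp=U+C703 (starts at byte 1)
Byte[4]=D6: 2-byte lead, need 1 cont bytes. acc=0x16
Byte[5]=A4: continuation. acc=(acc<<6)|0x24=0x5A4
Completed: cp=U+05A4 (starts at byte 4)
Byte[6]=E5: 3-byte lead, need 2 cont bytes. acc=0x5
Byte[7]=A1: continuation. acc=(acc<<6)|0x21=0x161
Byte[8]=8A: continuation. acc=(acc<<6)|0x0A=0x584A
Completed: cp=U+584A (starts at byte 6)
Byte[9]=F0: 4-byte lead, need 3 cont bytes. acc=0x0
Byte[10]=92: continuation. acc=(acc<<6)|0x12=0x12
Byte[11]=A3: continuation. acc=(acc<<6)|0x23=0x4A3
Byte[12]=AF: continuation. acc=(acc<<6)|0x2F=0x128EF
Completed: cp=U+128EF (starts at byte 9)

Answer: U+003E U+C703 U+05A4 U+584A U+128EF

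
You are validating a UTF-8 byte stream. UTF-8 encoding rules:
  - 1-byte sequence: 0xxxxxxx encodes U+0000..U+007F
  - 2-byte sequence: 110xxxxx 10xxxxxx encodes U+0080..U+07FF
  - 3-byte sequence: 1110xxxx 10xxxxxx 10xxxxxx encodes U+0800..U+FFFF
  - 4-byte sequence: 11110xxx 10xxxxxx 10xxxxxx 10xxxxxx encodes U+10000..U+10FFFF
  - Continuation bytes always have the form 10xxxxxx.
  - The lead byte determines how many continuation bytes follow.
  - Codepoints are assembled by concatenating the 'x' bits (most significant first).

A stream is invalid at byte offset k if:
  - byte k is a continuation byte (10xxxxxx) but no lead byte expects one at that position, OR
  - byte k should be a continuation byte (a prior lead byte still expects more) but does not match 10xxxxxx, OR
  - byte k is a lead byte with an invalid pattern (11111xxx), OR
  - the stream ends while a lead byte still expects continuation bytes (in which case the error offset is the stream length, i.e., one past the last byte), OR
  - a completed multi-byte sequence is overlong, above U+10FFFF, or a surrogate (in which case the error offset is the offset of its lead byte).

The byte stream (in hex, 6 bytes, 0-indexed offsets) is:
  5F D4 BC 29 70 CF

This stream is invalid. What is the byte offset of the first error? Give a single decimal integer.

Answer: 6

Derivation:
Byte[0]=5F: 1-byte ASCII. cp=U+005F
Byte[1]=D4: 2-byte lead, need 1 cont bytes. acc=0x14
Byte[2]=BC: continuation. acc=(acc<<6)|0x3C=0x53C
Completed: cp=U+053C (starts at byte 1)
Byte[3]=29: 1-byte ASCII. cp=U+0029
Byte[4]=70: 1-byte ASCII. cp=U+0070
Byte[5]=CF: 2-byte lead, need 1 cont bytes. acc=0xF
Byte[6]: stream ended, expected continuation. INVALID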